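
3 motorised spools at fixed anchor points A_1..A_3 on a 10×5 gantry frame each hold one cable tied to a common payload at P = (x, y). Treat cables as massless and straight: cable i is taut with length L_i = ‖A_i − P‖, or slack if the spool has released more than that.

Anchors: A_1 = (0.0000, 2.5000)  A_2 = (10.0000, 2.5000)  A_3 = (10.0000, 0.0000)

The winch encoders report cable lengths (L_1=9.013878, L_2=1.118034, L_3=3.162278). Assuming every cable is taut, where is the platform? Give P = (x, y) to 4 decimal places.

each cable: (A_i−P)·(A_i−P) = L_i²; let q_i = ‖A_i‖²−L_i²
q_1 = 0.0000+6.2500−81.2500 = -75.0000
row 1: -20.0000x + 0.0000y = -180.0000  (q_2=105.0000)
row 2: -20.0000x + 5.0000y = -165.0000  (q_3=90.0000)
Cramer on rows 1–2 → x = 9.0000, y = 3.0000

(9.0000, 3.0000)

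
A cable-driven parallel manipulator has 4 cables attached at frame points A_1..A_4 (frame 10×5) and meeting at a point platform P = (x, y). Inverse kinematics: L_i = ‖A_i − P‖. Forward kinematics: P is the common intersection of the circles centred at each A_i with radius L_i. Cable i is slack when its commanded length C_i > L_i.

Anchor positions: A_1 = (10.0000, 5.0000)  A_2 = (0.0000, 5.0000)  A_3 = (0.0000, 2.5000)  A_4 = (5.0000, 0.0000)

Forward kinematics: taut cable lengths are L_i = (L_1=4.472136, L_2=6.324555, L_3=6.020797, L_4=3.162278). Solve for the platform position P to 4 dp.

expand ‖A_i−P‖²=L_i² and subtract eq 1 (q_i ≔ ‖A_i‖²−L_i²)
q_1 = 100.0000+25.0000−20.0000 = 105.0000
eq1−eq2 → [20.0000  0.0000]·P = 120.0000
eq1−eq3 → [20.0000  5.0000]·P = 135.0000
eq1−eq4 → [10.0000  10.0000]·P = 90.0000
2×2 solve → P = (6.0000, 3.0000)
check cable 4: ‖A_4−P‖² = 10.0000 ≈ L_4² = 10.0000 ✓

(6.0000, 3.0000)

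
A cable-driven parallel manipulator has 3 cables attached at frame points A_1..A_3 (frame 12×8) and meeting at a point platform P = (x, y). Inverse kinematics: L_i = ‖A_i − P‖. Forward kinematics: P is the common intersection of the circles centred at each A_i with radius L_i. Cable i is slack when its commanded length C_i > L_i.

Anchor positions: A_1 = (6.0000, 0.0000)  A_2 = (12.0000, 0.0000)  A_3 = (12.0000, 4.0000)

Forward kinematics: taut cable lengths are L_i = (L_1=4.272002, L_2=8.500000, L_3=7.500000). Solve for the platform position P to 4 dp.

expand ‖A_i−P‖²=L_i² and subtract eq 1 (q_i ≔ ‖A_i‖²−L_i²)
q_1 = 36.0000+0.0000−18.2500 = 17.7500
eq1−eq2 → [-12.0000  0.0000]·P = -54.0000
eq1−eq3 → [-12.0000  -8.0000]·P = -86.0000
2×2 solve → P = (4.5000, 4.0000)

(4.5000, 4.0000)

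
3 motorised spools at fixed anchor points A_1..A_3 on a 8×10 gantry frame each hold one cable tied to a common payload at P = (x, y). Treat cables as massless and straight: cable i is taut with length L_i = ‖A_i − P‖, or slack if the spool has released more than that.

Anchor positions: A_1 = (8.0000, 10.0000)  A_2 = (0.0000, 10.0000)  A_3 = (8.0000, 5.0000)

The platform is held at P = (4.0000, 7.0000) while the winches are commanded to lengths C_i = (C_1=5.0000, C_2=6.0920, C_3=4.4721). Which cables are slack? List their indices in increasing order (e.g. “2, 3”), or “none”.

2

i=1: geometric 5.0000 vs commanded 5.0000 ⇒ taut
i=2: geometric 5.0000 vs commanded 6.0920 ⇒ slack
i=3: geometric 4.4721 vs commanded 4.4721 ⇒ taut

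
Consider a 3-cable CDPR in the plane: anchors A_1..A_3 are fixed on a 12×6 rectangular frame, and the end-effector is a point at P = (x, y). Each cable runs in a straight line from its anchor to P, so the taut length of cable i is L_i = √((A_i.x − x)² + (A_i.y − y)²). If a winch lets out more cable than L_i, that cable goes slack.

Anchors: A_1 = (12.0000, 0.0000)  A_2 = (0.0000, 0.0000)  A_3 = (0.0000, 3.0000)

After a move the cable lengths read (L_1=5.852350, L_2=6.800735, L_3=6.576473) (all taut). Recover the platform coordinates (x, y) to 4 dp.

circle eqns → linear via eq_j − eq_1; set c_j = A_j·A_j − L_j²
c_1 = 144.0000+0.0000−34.2500 = 109.7500
24.0000·x + 0.0000·y = c_1−c_2 = 156.0000
24.0000·x − 6.0000·y = c_1−c_3 = 144.0000
solve first two rows → x=6.5000, y=2.0000

(6.5000, 2.0000)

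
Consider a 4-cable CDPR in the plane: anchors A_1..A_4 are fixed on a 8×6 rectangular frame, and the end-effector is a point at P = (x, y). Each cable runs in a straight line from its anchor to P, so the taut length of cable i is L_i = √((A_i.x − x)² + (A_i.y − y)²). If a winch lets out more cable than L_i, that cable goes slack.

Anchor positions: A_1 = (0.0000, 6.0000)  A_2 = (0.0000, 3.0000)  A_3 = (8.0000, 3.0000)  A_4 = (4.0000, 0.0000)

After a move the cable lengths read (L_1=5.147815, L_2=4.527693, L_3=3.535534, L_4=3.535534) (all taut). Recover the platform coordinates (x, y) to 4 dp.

circle eqns → linear via eq_j − eq_1; set q_j = A_j·A_j − L_j²
q_1 = 0.0000+36.0000−26.5000 = 9.5000
0.0000·x + 6.0000·y = q_1−q_2 = 21.0000
-16.0000·x + 6.0000·y = q_1−q_3 = -51.0000
-8.0000·x + 12.0000·y = q_1−q_4 = 6.0000
solve first two rows → x=4.5000, y=3.5000
check cable 4: ‖A_4−P‖² = 12.5000 ≈ L_4² = 12.5000 ✓

(4.5000, 3.5000)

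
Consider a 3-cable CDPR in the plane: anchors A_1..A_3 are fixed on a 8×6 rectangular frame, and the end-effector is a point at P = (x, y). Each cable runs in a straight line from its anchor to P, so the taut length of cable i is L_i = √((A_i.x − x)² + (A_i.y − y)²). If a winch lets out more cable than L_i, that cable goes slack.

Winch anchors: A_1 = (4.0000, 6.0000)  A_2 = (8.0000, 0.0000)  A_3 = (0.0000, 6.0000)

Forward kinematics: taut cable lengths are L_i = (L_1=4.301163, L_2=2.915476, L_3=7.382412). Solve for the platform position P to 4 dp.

expand ‖A_i−P‖²=L_i² and subtract eq 1 (c_i ≔ ‖A_i‖²−L_i²)
c_1 = 16.0000+36.0000−18.5000 = 33.5000
eq1−eq2 → [-8.0000  12.0000]·P = -22.0000
eq1−eq3 → [8.0000  0.0000]·P = 52.0000
2×2 solve → P = (6.5000, 2.5000)

(6.5000, 2.5000)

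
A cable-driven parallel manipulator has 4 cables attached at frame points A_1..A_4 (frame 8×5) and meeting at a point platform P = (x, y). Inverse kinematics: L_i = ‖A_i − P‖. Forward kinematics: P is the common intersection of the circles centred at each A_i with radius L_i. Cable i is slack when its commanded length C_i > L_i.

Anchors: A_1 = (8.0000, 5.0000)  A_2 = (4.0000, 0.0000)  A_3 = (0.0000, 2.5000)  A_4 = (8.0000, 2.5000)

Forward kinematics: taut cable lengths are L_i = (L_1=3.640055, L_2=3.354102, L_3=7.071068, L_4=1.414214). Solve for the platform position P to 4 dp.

circle eqns → linear via eq_j − eq_1; set q_j = A_j·A_j − L_j²
q_1 = 64.0000+25.0000−13.2500 = 75.7500
8.0000·x + 10.0000·y = q_1−q_2 = 71.0000
16.0000·x + 5.0000·y = q_1−q_3 = 119.5000
0.0000·x + 5.0000·y = q_1−q_4 = 7.5000
solve first two rows → x=7.0000, y=1.5000
check cable 4: ‖A_4−P‖² = 2.0000 ≈ L_4² = 2.0000 ✓

(7.0000, 1.5000)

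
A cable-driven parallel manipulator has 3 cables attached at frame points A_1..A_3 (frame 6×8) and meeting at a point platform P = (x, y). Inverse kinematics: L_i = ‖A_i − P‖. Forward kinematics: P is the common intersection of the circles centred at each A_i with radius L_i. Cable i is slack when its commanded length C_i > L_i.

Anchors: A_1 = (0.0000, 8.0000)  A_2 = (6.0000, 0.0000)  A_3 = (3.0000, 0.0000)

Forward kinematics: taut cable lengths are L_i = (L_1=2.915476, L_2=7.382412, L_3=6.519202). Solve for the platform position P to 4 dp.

(2.5000, 6.5000)

circle eqns → linear via eq_j − eq_1; set q_j = A_j·A_j − L_j²
q_1 = 0.0000+64.0000−8.5000 = 55.5000
-12.0000·x + 16.0000·y = q_1−q_2 = 74.0000
-6.0000·x + 16.0000·y = q_1−q_3 = 89.0000
solve first two rows → x=2.5000, y=6.5000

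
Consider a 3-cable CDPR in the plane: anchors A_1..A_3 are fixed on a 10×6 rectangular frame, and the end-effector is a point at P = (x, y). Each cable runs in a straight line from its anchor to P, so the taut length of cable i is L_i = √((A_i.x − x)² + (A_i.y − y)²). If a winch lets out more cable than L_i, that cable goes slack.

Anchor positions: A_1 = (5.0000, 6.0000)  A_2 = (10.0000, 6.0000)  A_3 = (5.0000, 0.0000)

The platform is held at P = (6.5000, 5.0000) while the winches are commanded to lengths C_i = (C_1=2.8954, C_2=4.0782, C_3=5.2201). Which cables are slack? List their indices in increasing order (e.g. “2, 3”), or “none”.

cable 1: √((-1.5000)²+(1.0000)²)=1.8028, C_1=2.8954: slack
cable 2: √((3.5000)²+(1.0000)²)=3.6401, C_2=4.0782: slack
cable 3: √((-1.5000)²+(-5.0000)²)=5.2202, C_3=5.2201: taut

1, 2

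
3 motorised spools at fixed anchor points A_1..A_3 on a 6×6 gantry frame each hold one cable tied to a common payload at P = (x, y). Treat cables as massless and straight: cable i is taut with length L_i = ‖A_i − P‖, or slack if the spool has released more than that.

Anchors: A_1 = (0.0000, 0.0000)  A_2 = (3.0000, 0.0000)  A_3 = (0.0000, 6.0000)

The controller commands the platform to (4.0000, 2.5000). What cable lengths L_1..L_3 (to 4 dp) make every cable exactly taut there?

(4.7170, 2.6926, 5.3151)

cable 1: Δx=-4.0000, Δy=-2.5000; L_1 = √(Δx²+Δy²) = 4.7170
cable 2: Δx=-1.0000, Δy=-2.5000; L_2 = √(Δx²+Δy²) = 2.6926
cable 3: Δx=-4.0000, Δy=3.5000; L_3 = √(Δx²+Δy²) = 5.3151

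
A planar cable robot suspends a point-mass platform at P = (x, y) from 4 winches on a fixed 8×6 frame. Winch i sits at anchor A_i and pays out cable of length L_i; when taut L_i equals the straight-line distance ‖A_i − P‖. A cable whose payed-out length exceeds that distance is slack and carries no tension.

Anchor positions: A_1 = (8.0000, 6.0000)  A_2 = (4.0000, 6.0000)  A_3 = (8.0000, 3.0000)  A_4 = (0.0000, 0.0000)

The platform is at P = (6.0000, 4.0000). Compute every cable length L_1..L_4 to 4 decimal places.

(2.8284, 2.8284, 2.2361, 7.2111)

cable 1: Δx=2.0000, Δy=2.0000; L_1 = √(Δx²+Δy²) = 2.8284
cable 2: Δx=-2.0000, Δy=2.0000; L_2 = √(Δx²+Δy²) = 2.8284
cable 3: Δx=2.0000, Δy=-1.0000; L_3 = √(Δx²+Δy²) = 2.2361
cable 4: Δx=-6.0000, Δy=-4.0000; L_4 = √(Δx²+Δy²) = 7.2111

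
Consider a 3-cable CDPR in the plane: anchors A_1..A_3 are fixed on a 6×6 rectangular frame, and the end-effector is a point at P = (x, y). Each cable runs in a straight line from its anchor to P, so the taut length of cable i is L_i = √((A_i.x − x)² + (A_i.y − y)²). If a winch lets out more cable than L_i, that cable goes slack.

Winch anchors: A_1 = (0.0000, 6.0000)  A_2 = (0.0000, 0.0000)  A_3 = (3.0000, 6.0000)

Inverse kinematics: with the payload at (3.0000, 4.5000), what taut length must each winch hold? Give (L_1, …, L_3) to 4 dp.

(3.3541, 5.4083, 1.5000)

cable 1: Δx=-3.0000, Δy=1.5000; L_1 = √(Δx²+Δy²) = 3.3541
cable 2: Δx=-3.0000, Δy=-4.5000; L_2 = √(Δx²+Δy²) = 5.4083
cable 3: Δx=0.0000, Δy=1.5000; L_3 = √(Δx²+Δy²) = 1.5000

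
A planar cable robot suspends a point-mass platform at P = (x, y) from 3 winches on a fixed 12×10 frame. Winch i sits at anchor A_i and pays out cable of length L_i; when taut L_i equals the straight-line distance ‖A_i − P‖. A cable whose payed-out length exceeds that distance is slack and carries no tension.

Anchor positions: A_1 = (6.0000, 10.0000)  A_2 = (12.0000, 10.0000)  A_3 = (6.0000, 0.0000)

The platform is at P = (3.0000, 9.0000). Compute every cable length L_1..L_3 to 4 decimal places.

(3.1623, 9.0554, 9.4868)

cable 1: Δx=3.0000, Δy=1.0000; L_1 = √(Δx²+Δy²) = 3.1623
cable 2: Δx=9.0000, Δy=1.0000; L_2 = √(Δx²+Δy²) = 9.0554
cable 3: Δx=3.0000, Δy=-9.0000; L_3 = √(Δx²+Δy²) = 9.4868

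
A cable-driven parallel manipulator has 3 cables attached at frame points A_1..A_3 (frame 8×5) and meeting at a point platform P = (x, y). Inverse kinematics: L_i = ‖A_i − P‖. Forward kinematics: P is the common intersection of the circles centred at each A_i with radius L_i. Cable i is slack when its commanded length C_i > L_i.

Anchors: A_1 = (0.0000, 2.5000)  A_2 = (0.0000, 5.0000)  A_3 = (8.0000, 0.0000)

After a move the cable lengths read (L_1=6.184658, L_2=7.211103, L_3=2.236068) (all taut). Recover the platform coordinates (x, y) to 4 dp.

circle eqns → linear via eq_j − eq_1; set c_j = A_j·A_j − L_j²
c_1 = 0.0000+6.2500−38.2500 = -32.0000
0.0000·x − 5.0000·y = c_1−c_2 = -5.0000
-16.0000·x + 5.0000·y = c_1−c_3 = -91.0000
solve first two rows → x=6.0000, y=1.0000

(6.0000, 1.0000)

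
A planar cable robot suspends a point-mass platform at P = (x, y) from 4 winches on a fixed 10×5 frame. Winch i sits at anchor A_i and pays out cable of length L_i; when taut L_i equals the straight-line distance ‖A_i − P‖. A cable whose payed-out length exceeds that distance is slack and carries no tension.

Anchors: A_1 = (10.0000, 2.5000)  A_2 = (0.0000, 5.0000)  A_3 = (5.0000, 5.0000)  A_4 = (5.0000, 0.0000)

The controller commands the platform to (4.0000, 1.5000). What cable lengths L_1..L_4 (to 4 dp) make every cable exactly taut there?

cable 1: Δx=6.0000, Δy=1.0000; L_1 = √(Δx²+Δy²) = 6.0828
cable 2: Δx=-4.0000, Δy=3.5000; L_2 = √(Δx²+Δy²) = 5.3151
cable 3: Δx=1.0000, Δy=3.5000; L_3 = √(Δx²+Δy²) = 3.6401
cable 4: Δx=1.0000, Δy=-1.5000; L_4 = √(Δx²+Δy²) = 1.8028

(6.0828, 5.3151, 3.6401, 1.8028)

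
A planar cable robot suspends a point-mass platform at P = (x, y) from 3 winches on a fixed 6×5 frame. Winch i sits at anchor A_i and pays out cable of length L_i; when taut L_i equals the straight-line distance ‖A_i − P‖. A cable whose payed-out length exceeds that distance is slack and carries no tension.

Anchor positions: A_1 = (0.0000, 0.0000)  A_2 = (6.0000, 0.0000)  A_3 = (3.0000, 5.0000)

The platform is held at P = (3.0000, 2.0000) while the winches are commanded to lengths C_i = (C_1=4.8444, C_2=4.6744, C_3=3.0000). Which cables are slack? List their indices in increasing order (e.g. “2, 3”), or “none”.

cable 1: √((-3.0000)²+(-2.0000)²)=3.6056, C_1=4.8444: slack
cable 2: √((3.0000)²+(-2.0000)²)=3.6056, C_2=4.6744: slack
cable 3: √((0.0000)²+(3.0000)²)=3.0000, C_3=3.0000: taut

1, 2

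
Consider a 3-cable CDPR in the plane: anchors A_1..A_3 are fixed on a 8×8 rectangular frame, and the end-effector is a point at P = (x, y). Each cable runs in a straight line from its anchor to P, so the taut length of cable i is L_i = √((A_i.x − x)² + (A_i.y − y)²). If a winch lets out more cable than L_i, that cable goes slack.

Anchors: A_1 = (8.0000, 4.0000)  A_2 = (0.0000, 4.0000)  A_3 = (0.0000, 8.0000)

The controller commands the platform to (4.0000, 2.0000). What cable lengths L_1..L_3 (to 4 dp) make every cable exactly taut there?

L_1 = √((8.0000−4.0000)² + (4.0000−2.0000)²) = 4.4721
L_2 = √((0.0000−4.0000)² + (4.0000−2.0000)²) = 4.4721
L_3 = √((0.0000−4.0000)² + (8.0000−2.0000)²) = 7.2111

(4.4721, 4.4721, 7.2111)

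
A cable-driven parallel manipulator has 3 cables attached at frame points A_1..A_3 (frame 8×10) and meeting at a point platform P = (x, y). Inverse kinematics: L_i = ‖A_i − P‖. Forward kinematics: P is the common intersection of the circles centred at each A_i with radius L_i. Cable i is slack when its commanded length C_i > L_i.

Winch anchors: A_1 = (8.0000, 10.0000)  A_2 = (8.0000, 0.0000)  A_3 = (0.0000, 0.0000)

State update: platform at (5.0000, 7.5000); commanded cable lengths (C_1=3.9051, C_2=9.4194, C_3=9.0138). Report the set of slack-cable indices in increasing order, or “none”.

2

cable 1: √((3.0000)²+(2.5000)²)=3.9051, C_1=3.9051: taut
cable 2: √((3.0000)²+(-7.5000)²)=8.0777, C_2=9.4194: slack
cable 3: √((-5.0000)²+(-7.5000)²)=9.0139, C_3=9.0138: taut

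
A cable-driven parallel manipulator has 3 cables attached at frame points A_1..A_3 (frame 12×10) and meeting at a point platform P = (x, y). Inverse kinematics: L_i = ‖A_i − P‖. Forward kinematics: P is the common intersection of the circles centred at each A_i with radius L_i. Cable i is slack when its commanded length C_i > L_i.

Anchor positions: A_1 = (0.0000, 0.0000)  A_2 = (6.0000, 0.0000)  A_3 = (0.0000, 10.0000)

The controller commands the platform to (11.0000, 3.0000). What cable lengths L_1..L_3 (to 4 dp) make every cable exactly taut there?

L_1 = √((0.0000−11.0000)² + (0.0000−3.0000)²) = 11.4018
L_2 = √((6.0000−11.0000)² + (0.0000−3.0000)²) = 5.8310
L_3 = √((0.0000−11.0000)² + (10.0000−3.0000)²) = 13.0384

(11.4018, 5.8310, 13.0384)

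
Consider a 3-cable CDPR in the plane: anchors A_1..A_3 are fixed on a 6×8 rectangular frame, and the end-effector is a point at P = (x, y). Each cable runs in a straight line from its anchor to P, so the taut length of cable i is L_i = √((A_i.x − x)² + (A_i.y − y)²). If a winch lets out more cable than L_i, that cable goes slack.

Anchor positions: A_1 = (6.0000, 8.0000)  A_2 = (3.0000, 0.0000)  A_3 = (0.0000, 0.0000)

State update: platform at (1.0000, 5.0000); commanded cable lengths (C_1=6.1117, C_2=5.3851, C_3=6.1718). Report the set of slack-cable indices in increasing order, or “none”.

1, 3

cable 1: L_1 = ‖A_1−P‖ = 5.8310;  C_1 = 6.1117 → slack
cable 2: L_2 = ‖A_2−P‖ = 5.3852;  C_2 = 5.3851 → taut
cable 3: L_3 = ‖A_3−P‖ = 5.0990;  C_3 = 6.1718 → slack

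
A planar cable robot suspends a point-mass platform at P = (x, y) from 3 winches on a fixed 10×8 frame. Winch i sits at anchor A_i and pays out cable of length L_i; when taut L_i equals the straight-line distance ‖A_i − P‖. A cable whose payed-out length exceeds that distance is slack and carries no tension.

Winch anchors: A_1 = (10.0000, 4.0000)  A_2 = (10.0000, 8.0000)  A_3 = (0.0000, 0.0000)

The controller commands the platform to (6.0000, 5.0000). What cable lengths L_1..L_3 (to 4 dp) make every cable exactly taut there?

(4.1231, 5.0000, 7.8102)

cable 1: Δx=4.0000, Δy=-1.0000; L_1 = √(Δx²+Δy²) = 4.1231
cable 2: Δx=4.0000, Δy=3.0000; L_2 = √(Δx²+Δy²) = 5.0000
cable 3: Δx=-6.0000, Δy=-5.0000; L_3 = √(Δx²+Δy²) = 7.8102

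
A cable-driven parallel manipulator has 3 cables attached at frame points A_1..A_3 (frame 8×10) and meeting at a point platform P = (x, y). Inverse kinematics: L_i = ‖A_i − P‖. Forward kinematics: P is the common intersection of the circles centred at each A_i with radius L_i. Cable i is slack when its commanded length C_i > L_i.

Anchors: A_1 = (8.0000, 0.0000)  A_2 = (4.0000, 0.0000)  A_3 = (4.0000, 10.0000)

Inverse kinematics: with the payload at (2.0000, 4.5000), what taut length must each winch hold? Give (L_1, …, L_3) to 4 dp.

(7.5000, 4.9244, 5.8523)

L_1: Δ = A_1−P = (6.0000, -4.5000) → ‖Δ‖ = √56.2500 = 7.5000
L_2: Δ = A_2−P = (2.0000, -4.5000) → ‖Δ‖ = √24.2500 = 4.9244
L_3: Δ = A_3−P = (2.0000, 5.5000) → ‖Δ‖ = √34.2500 = 5.8523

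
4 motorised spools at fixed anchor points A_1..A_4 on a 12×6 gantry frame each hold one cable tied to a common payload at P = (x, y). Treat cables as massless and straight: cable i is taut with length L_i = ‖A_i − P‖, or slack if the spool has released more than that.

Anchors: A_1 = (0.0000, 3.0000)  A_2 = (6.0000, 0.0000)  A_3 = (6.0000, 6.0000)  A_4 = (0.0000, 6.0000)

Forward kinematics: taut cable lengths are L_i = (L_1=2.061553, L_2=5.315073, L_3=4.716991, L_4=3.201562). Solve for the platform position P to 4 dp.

expand ‖A_i−P‖²=L_i² and subtract eq 1 (q_i ≔ ‖A_i‖²−L_i²)
q_1 = 0.0000+9.0000−4.2500 = 4.7500
eq1−eq2 → [-12.0000  6.0000]·P = -3.0000
eq1−eq3 → [-12.0000  -6.0000]·P = -45.0000
eq1−eq4 → [0.0000  -6.0000]·P = -21.0000
2×2 solve → P = (2.0000, 3.5000)
check cable 4: ‖A_4−P‖² = 10.2500 ≈ L_4² = 10.2500 ✓

(2.0000, 3.5000)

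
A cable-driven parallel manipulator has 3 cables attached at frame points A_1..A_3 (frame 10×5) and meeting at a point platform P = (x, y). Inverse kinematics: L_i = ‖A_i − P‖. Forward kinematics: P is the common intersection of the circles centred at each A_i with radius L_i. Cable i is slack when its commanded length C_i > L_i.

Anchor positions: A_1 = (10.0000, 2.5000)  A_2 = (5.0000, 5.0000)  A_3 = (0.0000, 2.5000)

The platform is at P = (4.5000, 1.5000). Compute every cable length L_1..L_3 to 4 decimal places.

(5.5902, 3.5355, 4.6098)

L_1 = √((10.0000−4.5000)² + (2.5000−1.5000)²) = 5.5902
L_2 = √((5.0000−4.5000)² + (5.0000−1.5000)²) = 3.5355
L_3 = √((0.0000−4.5000)² + (2.5000−1.5000)²) = 4.6098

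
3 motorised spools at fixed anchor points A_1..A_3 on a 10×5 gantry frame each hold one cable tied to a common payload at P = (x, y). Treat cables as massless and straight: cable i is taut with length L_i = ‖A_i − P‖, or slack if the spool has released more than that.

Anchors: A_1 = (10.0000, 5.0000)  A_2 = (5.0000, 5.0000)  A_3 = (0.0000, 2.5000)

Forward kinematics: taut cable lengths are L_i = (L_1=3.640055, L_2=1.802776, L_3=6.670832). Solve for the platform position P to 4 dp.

expand ‖A_i−P‖²=L_i² and subtract eq 1 (k_i ≔ ‖A_i‖²−L_i²)
k_1 = 100.0000+25.0000−13.2500 = 111.7500
eq1−eq2 → [10.0000  0.0000]·P = 65.0000
eq1−eq3 → [20.0000  5.0000]·P = 150.0000
2×2 solve → P = (6.5000, 4.0000)

(6.5000, 4.0000)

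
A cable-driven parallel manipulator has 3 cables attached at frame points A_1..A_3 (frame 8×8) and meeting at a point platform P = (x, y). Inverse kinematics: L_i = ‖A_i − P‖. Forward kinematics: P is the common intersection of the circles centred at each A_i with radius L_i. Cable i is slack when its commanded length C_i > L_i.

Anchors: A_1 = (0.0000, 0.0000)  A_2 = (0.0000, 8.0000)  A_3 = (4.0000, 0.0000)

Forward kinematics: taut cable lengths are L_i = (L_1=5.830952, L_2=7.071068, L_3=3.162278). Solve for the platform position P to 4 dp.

(5.0000, 3.0000)

expand ‖A_i−P‖²=L_i² and subtract eq 1 (c_i ≔ ‖A_i‖²−L_i²)
c_1 = 0.0000+0.0000−34.0000 = -34.0000
eq1−eq2 → [0.0000  -16.0000]·P = -48.0000
eq1−eq3 → [-8.0000  0.0000]·P = -40.0000
2×2 solve → P = (5.0000, 3.0000)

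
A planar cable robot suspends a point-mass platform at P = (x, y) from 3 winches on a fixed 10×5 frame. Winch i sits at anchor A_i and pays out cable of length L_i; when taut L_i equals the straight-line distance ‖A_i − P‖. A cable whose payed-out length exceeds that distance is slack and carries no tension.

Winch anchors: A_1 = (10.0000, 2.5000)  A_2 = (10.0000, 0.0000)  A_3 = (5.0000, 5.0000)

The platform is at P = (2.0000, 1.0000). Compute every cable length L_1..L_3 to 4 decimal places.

L_1: Δ = A_1−P = (8.0000, 1.5000) → ‖Δ‖ = √66.2500 = 8.1394
L_2: Δ = A_2−P = (8.0000, -1.0000) → ‖Δ‖ = √65.0000 = 8.0623
L_3: Δ = A_3−P = (3.0000, 4.0000) → ‖Δ‖ = √25.0000 = 5.0000

(8.1394, 8.0623, 5.0000)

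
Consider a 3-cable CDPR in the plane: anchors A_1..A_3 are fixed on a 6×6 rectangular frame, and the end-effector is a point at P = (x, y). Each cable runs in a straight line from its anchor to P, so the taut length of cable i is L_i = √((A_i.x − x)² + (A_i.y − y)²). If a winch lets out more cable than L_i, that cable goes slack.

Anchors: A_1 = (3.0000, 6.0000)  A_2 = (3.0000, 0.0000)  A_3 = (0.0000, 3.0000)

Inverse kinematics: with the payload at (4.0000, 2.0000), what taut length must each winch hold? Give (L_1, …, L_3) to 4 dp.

(4.1231, 2.2361, 4.1231)

L_1 = √((3.0000−4.0000)² + (6.0000−2.0000)²) = 4.1231
L_2 = √((3.0000−4.0000)² + (0.0000−2.0000)²) = 2.2361
L_3 = √((0.0000−4.0000)² + (3.0000−2.0000)²) = 4.1231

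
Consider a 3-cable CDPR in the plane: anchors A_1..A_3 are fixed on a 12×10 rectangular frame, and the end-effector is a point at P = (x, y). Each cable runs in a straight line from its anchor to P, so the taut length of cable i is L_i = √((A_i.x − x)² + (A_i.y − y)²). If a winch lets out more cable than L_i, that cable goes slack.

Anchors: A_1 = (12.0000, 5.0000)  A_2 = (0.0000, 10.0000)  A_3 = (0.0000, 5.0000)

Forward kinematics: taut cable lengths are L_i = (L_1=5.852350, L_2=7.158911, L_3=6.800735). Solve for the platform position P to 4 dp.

(6.5000, 7.0000)

expand ‖A_i−P‖²=L_i² and subtract eq 1 (c_i ≔ ‖A_i‖²−L_i²)
c_1 = 144.0000+25.0000−34.2500 = 134.7500
eq1−eq2 → [24.0000  -10.0000]·P = 86.0000
eq1−eq3 → [24.0000  0.0000]·P = 156.0000
2×2 solve → P = (6.5000, 7.0000)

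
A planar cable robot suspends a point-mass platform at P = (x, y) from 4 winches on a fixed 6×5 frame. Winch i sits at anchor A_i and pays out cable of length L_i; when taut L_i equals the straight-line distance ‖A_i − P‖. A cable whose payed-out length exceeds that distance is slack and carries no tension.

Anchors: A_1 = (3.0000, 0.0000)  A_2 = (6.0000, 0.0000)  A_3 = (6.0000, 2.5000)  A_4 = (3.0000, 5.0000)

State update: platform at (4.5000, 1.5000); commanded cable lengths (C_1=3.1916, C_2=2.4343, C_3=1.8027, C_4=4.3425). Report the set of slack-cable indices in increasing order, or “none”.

cable 1: √((-1.5000)²+(-1.5000)²)=2.1213, C_1=3.1916: slack
cable 2: √((1.5000)²+(-1.5000)²)=2.1213, C_2=2.4343: slack
cable 3: √((1.5000)²+(1.0000)²)=1.8028, C_3=1.8027: taut
cable 4: √((-1.5000)²+(3.5000)²)=3.8079, C_4=4.3425: slack

1, 2, 4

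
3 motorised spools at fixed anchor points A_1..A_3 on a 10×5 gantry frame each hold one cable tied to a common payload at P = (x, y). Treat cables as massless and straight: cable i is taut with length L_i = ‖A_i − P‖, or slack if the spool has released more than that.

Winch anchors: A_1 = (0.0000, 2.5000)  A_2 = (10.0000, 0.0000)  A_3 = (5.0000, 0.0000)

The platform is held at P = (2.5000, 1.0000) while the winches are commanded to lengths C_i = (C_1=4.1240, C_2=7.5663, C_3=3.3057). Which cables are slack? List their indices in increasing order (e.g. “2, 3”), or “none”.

cable 1: √((-2.5000)²+(1.5000)²)=2.9155, C_1=4.1240: slack
cable 2: √((7.5000)²+(-1.0000)²)=7.5664, C_2=7.5663: taut
cable 3: √((2.5000)²+(-1.0000)²)=2.6926, C_3=3.3057: slack

1, 3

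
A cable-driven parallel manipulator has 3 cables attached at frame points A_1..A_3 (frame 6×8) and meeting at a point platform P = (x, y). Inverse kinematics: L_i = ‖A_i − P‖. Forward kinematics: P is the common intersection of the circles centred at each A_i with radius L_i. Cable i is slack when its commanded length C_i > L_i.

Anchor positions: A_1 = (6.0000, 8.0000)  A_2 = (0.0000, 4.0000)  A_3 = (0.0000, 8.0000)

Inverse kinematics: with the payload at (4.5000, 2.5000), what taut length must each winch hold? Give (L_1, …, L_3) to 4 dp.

(5.7009, 4.7434, 7.1063)

L_1 = √((6.0000−4.5000)² + (8.0000−2.5000)²) = 5.7009
L_2 = √((0.0000−4.5000)² + (4.0000−2.5000)²) = 4.7434
L_3 = √((0.0000−4.5000)² + (8.0000−2.5000)²) = 7.1063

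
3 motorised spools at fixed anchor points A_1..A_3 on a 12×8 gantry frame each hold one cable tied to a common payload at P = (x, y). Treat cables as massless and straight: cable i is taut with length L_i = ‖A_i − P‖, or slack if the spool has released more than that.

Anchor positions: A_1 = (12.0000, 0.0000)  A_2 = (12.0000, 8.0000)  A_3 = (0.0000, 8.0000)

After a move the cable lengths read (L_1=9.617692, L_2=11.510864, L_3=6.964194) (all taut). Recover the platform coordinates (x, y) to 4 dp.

expand ‖A_i−P‖²=L_i² and subtract eq 1 (q_i ≔ ‖A_i‖²−L_i²)
q_1 = 144.0000+0.0000−92.5000 = 51.5000
eq1−eq2 → [0.0000  -16.0000]·P = -24.0000
eq1−eq3 → [24.0000  -16.0000]·P = 36.0000
2×2 solve → P = (2.5000, 1.5000)

(2.5000, 1.5000)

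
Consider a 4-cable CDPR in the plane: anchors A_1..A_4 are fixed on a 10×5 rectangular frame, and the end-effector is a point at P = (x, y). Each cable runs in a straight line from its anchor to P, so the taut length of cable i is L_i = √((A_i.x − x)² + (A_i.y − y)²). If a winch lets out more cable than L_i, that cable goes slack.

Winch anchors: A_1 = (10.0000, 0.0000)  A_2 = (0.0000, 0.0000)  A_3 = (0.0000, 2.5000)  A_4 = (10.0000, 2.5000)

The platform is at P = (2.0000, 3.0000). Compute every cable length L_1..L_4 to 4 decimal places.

(8.5440, 3.6056, 2.0616, 8.0156)

L_1 = √((10.0000−2.0000)² + (0.0000−3.0000)²) = 8.5440
L_2 = √((0.0000−2.0000)² + (0.0000−3.0000)²) = 3.6056
L_3 = √((0.0000−2.0000)² + (2.5000−3.0000)²) = 2.0616
L_4 = √((10.0000−2.0000)² + (2.5000−3.0000)²) = 8.0156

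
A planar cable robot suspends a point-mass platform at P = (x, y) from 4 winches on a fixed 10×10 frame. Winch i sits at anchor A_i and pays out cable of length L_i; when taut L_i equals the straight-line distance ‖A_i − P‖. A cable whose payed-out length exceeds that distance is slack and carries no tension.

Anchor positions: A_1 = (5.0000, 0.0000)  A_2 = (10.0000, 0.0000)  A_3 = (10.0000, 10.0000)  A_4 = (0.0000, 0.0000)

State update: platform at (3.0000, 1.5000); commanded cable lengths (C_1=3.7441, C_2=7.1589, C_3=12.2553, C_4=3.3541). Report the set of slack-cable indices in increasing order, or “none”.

cable 1: √((2.0000)²+(-1.5000)²)=2.5000, C_1=3.7441: slack
cable 2: √((7.0000)²+(-1.5000)²)=7.1589, C_2=7.1589: taut
cable 3: √((7.0000)²+(8.5000)²)=11.0114, C_3=12.2553: slack
cable 4: √((-3.0000)²+(-1.5000)²)=3.3541, C_4=3.3541: taut

1, 3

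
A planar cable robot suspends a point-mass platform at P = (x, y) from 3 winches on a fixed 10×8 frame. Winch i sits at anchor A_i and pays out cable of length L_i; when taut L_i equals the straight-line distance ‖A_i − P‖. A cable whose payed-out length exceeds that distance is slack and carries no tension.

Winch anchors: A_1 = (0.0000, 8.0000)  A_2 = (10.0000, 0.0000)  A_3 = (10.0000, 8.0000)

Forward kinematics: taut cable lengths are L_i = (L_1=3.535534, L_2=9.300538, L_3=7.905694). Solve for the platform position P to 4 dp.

circle eqns → linear via eq_j − eq_1; set c_j = A_j·A_j − L_j²
c_1 = 0.0000+64.0000−12.5000 = 51.5000
-20.0000·x + 16.0000·y = c_1−c_2 = 38.0000
-20.0000·x + 0.0000·y = c_1−c_3 = -50.0000
solve first two rows → x=2.5000, y=5.5000

(2.5000, 5.5000)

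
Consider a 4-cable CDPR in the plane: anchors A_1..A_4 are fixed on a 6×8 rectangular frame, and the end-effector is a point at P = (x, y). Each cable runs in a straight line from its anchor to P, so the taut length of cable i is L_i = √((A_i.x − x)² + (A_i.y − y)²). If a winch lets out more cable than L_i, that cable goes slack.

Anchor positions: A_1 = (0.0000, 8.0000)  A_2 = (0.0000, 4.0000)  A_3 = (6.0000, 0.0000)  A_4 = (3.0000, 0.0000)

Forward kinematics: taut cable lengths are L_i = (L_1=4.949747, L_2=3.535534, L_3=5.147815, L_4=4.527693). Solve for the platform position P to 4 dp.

each cable: (A_i−P)·(A_i−P) = L_i²; let k_i = ‖A_i‖²−L_i²
k_1 = 0.0000+64.0000−24.5000 = 39.5000
row 1: 0.0000x + 8.0000y = 36.0000  (k_2=3.5000)
row 2: -12.0000x + 16.0000y = 30.0000  (k_3=9.5000)
row 3: -6.0000x + 16.0000y = 51.0000  (k_4=-11.5000)
Cramer on rows 1–2 → x = 3.5000, y = 4.5000
check cable 4: ‖A_4−P‖² = 20.5000 ≈ L_4² = 20.5000 ✓

(3.5000, 4.5000)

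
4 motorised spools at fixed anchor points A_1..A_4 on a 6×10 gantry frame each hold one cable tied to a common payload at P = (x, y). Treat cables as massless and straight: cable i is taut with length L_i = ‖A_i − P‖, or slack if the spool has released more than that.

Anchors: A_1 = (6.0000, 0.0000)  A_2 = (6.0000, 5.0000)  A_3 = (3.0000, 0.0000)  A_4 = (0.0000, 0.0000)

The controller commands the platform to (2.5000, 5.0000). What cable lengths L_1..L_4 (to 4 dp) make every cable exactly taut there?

L_1 = √((6.0000−2.5000)² + (0.0000−5.0000)²) = 6.1033
L_2 = √((6.0000−2.5000)² + (5.0000−5.0000)²) = 3.5000
L_3 = √((3.0000−2.5000)² + (0.0000−5.0000)²) = 5.0249
L_4 = √((0.0000−2.5000)² + (0.0000−5.0000)²) = 5.5902

(6.1033, 3.5000, 5.0249, 5.5902)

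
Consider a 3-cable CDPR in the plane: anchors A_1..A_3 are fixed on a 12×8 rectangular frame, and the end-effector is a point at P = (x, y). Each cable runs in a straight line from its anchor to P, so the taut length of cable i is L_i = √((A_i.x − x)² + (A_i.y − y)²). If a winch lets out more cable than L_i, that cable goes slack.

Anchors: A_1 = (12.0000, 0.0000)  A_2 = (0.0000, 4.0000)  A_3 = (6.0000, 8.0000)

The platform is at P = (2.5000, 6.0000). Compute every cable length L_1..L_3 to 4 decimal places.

L_1 = √((12.0000−2.5000)² + (0.0000−6.0000)²) = 11.2361
L_2 = √((0.0000−2.5000)² + (4.0000−6.0000)²) = 3.2016
L_3 = √((6.0000−2.5000)² + (8.0000−6.0000)²) = 4.0311

(11.2361, 3.2016, 4.0311)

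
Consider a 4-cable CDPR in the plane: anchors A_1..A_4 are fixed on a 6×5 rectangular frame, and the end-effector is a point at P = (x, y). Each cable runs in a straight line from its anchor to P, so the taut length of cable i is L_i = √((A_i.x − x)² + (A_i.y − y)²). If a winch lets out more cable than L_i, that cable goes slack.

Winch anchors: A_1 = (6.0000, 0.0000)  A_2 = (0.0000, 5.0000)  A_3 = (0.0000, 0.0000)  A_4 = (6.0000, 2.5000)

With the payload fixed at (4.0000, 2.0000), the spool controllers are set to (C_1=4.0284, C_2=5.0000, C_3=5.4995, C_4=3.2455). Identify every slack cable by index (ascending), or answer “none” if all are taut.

1, 3, 4

cable 1: L_1 = ‖A_1−P‖ = 2.8284;  C_1 = 4.0284 → slack
cable 2: L_2 = ‖A_2−P‖ = 5.0000;  C_2 = 5.0000 → taut
cable 3: L_3 = ‖A_3−P‖ = 4.4721;  C_3 = 5.4995 → slack
cable 4: L_4 = ‖A_4−P‖ = 2.0616;  C_4 = 3.2455 → slack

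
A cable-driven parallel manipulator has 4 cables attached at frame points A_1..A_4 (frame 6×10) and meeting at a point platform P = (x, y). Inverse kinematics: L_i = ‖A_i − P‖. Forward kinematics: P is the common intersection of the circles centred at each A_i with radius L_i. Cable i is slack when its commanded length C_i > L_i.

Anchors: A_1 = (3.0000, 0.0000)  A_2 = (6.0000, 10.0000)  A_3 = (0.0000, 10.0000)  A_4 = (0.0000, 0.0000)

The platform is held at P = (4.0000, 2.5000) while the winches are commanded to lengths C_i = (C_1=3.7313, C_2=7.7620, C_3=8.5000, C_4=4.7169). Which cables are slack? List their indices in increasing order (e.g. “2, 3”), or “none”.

1

cable 1: L_1 = ‖A_1−P‖ = 2.6926;  C_1 = 3.7313 → slack
cable 2: L_2 = ‖A_2−P‖ = 7.7621;  C_2 = 7.7620 → taut
cable 3: L_3 = ‖A_3−P‖ = 8.5000;  C_3 = 8.5000 → taut
cable 4: L_4 = ‖A_4−P‖ = 4.7170;  C_4 = 4.7169 → taut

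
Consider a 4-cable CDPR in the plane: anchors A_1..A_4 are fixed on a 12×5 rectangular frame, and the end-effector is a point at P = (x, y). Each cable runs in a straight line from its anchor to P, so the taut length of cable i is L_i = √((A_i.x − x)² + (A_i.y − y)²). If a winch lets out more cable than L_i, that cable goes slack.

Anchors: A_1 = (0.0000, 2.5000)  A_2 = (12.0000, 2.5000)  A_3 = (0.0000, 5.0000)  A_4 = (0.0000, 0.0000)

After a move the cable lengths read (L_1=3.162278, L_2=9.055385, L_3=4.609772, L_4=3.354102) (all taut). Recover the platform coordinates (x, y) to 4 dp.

(3.0000, 1.5000)

each cable: (A_i−P)·(A_i−P) = L_i²; let q_i = ‖A_i‖²−L_i²
q_1 = 0.0000+6.2500−10.0000 = -3.7500
row 1: -24.0000x + 0.0000y = -72.0000  (q_2=68.2500)
row 2: 0.0000x − 5.0000y = -7.5000  (q_3=3.7500)
row 3: 0.0000x + 5.0000y = 7.5000  (q_4=-11.2500)
Cramer on rows 1–2 → x = 3.0000, y = 1.5000
check cable 4: ‖A_4−P‖² = 11.2500 ≈ L_4² = 11.2500 ✓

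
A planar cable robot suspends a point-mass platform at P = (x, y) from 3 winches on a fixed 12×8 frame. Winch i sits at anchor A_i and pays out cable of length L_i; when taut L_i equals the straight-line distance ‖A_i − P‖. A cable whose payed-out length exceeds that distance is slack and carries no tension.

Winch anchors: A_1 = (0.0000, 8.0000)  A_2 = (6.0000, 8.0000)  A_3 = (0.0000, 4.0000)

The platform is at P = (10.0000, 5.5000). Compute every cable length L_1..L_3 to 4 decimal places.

L_1: Δ = A_1−P = (-10.0000, 2.5000) → ‖Δ‖ = √106.2500 = 10.3078
L_2: Δ = A_2−P = (-4.0000, 2.5000) → ‖Δ‖ = √22.2500 = 4.7170
L_3: Δ = A_3−P = (-10.0000, -1.5000) → ‖Δ‖ = √102.2500 = 10.1119

(10.3078, 4.7170, 10.1119)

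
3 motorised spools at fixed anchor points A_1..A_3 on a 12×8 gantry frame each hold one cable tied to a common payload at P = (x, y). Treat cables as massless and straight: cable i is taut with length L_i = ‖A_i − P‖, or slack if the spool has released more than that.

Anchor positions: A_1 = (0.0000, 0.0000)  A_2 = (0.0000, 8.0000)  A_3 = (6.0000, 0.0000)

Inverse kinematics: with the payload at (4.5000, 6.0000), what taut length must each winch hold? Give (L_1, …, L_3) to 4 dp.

cable 1: Δx=-4.5000, Δy=-6.0000; L_1 = √(Δx²+Δy²) = 7.5000
cable 2: Δx=-4.5000, Δy=2.0000; L_2 = √(Δx²+Δy²) = 4.9244
cable 3: Δx=1.5000, Δy=-6.0000; L_3 = √(Δx²+Δy²) = 6.1847

(7.5000, 4.9244, 6.1847)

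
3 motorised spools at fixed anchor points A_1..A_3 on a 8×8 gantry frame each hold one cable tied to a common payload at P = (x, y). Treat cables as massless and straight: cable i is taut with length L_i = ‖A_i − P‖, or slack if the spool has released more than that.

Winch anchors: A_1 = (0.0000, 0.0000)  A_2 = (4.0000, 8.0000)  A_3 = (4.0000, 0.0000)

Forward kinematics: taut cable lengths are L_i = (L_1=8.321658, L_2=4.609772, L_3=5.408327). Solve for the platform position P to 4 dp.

each cable: (A_i−P)·(A_i−P) = L_i²; let c_i = ‖A_i‖²−L_i²
c_1 = 0.0000+0.0000−69.2500 = -69.2500
row 1: -8.0000x − 16.0000y = -128.0000  (c_2=58.7500)
row 2: -8.0000x + 0.0000y = -56.0000  (c_3=-13.2500)
Cramer on rows 1–2 → x = 7.0000, y = 4.5000

(7.0000, 4.5000)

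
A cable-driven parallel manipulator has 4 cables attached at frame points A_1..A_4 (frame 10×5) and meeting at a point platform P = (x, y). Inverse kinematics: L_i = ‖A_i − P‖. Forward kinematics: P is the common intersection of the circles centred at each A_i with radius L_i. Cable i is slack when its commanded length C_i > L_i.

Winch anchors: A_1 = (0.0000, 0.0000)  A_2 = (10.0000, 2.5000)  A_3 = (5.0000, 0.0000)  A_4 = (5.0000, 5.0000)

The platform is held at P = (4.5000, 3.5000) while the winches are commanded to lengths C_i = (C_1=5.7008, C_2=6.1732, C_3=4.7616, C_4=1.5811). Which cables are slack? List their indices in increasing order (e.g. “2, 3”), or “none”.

2, 3

cable 1: L_1 = ‖A_1−P‖ = 5.7009;  C_1 = 5.7008 → taut
cable 2: L_2 = ‖A_2−P‖ = 5.5902;  C_2 = 6.1732 → slack
cable 3: L_3 = ‖A_3−P‖ = 3.5355;  C_3 = 4.7616 → slack
cable 4: L_4 = ‖A_4−P‖ = 1.5811;  C_4 = 1.5811 → taut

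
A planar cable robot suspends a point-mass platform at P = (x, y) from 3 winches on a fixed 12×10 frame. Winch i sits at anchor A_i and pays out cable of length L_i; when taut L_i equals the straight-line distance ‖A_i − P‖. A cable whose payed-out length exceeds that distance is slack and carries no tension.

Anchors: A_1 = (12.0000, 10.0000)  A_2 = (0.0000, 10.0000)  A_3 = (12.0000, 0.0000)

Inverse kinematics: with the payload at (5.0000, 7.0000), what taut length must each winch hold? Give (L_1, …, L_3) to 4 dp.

cable 1: Δx=7.0000, Δy=3.0000; L_1 = √(Δx²+Δy²) = 7.6158
cable 2: Δx=-5.0000, Δy=3.0000; L_2 = √(Δx²+Δy²) = 5.8310
cable 3: Δx=7.0000, Δy=-7.0000; L_3 = √(Δx²+Δy²) = 9.8995

(7.6158, 5.8310, 9.8995)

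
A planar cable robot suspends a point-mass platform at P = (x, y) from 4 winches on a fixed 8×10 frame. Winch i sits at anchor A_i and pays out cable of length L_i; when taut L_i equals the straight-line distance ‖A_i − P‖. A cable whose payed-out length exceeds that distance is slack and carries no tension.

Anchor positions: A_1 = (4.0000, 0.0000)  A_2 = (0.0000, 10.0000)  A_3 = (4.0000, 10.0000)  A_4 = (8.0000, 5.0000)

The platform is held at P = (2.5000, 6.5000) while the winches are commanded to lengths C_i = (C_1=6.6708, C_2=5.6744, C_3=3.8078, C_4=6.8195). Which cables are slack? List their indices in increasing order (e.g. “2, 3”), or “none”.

2, 4

i=1: geometric 6.6708 vs commanded 6.6708 ⇒ taut
i=2: geometric 4.3012 vs commanded 5.6744 ⇒ slack
i=3: geometric 3.8079 vs commanded 3.8078 ⇒ taut
i=4: geometric 5.7009 vs commanded 6.8195 ⇒ slack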